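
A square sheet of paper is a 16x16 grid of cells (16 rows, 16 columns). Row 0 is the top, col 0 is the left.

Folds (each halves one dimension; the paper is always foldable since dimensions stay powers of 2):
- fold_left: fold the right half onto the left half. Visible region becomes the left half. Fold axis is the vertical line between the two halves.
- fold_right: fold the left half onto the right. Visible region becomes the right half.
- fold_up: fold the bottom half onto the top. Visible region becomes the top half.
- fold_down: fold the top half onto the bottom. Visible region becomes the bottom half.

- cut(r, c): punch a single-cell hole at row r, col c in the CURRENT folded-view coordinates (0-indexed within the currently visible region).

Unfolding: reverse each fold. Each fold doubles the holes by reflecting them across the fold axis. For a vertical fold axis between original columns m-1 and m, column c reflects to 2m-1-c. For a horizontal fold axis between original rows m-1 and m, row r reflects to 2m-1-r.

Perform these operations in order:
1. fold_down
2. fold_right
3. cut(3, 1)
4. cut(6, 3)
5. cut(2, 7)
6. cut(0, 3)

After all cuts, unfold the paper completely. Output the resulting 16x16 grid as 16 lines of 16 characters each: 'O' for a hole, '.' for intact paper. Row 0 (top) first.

Op 1 fold_down: fold axis h@8; visible region now rows[8,16) x cols[0,16) = 8x16
Op 2 fold_right: fold axis v@8; visible region now rows[8,16) x cols[8,16) = 8x8
Op 3 cut(3, 1): punch at orig (11,9); cuts so far [(11, 9)]; region rows[8,16) x cols[8,16) = 8x8
Op 4 cut(6, 3): punch at orig (14,11); cuts so far [(11, 9), (14, 11)]; region rows[8,16) x cols[8,16) = 8x8
Op 5 cut(2, 7): punch at orig (10,15); cuts so far [(10, 15), (11, 9), (14, 11)]; region rows[8,16) x cols[8,16) = 8x8
Op 6 cut(0, 3): punch at orig (8,11); cuts so far [(8, 11), (10, 15), (11, 9), (14, 11)]; region rows[8,16) x cols[8,16) = 8x8
Unfold 1 (reflect across v@8): 8 holes -> [(8, 4), (8, 11), (10, 0), (10, 15), (11, 6), (11, 9), (14, 4), (14, 11)]
Unfold 2 (reflect across h@8): 16 holes -> [(1, 4), (1, 11), (4, 6), (4, 9), (5, 0), (5, 15), (7, 4), (7, 11), (8, 4), (8, 11), (10, 0), (10, 15), (11, 6), (11, 9), (14, 4), (14, 11)]

Answer: ................
....O......O....
................
................
......O..O......
O..............O
................
....O......O....
....O......O....
................
O..............O
......O..O......
................
................
....O......O....
................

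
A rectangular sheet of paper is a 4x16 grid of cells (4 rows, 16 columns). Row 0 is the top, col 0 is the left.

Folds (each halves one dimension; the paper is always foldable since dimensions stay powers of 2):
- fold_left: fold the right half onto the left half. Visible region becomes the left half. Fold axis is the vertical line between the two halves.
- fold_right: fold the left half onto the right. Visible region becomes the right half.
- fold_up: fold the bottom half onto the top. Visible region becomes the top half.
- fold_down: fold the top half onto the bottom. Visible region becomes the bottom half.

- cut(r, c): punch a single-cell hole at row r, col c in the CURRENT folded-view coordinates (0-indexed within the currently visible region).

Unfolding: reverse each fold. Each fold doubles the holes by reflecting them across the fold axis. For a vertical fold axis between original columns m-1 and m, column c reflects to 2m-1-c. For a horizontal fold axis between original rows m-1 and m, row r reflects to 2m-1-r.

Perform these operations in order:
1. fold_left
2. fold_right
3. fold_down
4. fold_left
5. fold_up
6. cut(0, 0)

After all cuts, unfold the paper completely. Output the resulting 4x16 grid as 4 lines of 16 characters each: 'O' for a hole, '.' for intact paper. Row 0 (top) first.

Op 1 fold_left: fold axis v@8; visible region now rows[0,4) x cols[0,8) = 4x8
Op 2 fold_right: fold axis v@4; visible region now rows[0,4) x cols[4,8) = 4x4
Op 3 fold_down: fold axis h@2; visible region now rows[2,4) x cols[4,8) = 2x4
Op 4 fold_left: fold axis v@6; visible region now rows[2,4) x cols[4,6) = 2x2
Op 5 fold_up: fold axis h@3; visible region now rows[2,3) x cols[4,6) = 1x2
Op 6 cut(0, 0): punch at orig (2,4); cuts so far [(2, 4)]; region rows[2,3) x cols[4,6) = 1x2
Unfold 1 (reflect across h@3): 2 holes -> [(2, 4), (3, 4)]
Unfold 2 (reflect across v@6): 4 holes -> [(2, 4), (2, 7), (3, 4), (3, 7)]
Unfold 3 (reflect across h@2): 8 holes -> [(0, 4), (0, 7), (1, 4), (1, 7), (2, 4), (2, 7), (3, 4), (3, 7)]
Unfold 4 (reflect across v@4): 16 holes -> [(0, 0), (0, 3), (0, 4), (0, 7), (1, 0), (1, 3), (1, 4), (1, 7), (2, 0), (2, 3), (2, 4), (2, 7), (3, 0), (3, 3), (3, 4), (3, 7)]
Unfold 5 (reflect across v@8): 32 holes -> [(0, 0), (0, 3), (0, 4), (0, 7), (0, 8), (0, 11), (0, 12), (0, 15), (1, 0), (1, 3), (1, 4), (1, 7), (1, 8), (1, 11), (1, 12), (1, 15), (2, 0), (2, 3), (2, 4), (2, 7), (2, 8), (2, 11), (2, 12), (2, 15), (3, 0), (3, 3), (3, 4), (3, 7), (3, 8), (3, 11), (3, 12), (3, 15)]

Answer: O..OO..OO..OO..O
O..OO..OO..OO..O
O..OO..OO..OO..O
O..OO..OO..OO..O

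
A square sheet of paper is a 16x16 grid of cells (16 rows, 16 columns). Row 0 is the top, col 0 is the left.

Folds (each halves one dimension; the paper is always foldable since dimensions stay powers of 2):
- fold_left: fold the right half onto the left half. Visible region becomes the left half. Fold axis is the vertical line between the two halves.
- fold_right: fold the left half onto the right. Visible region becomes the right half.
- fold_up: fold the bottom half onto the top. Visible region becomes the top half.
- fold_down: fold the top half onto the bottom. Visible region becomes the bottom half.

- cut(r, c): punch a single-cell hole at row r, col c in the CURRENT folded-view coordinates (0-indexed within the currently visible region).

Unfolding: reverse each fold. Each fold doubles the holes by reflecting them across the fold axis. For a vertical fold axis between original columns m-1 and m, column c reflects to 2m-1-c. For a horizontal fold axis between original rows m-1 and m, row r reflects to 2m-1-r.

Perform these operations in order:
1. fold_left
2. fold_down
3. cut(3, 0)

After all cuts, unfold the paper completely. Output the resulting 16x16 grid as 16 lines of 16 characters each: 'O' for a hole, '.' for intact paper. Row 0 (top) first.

Answer: ................
................
................
................
O..............O
................
................
................
................
................
................
O..............O
................
................
................
................

Derivation:
Op 1 fold_left: fold axis v@8; visible region now rows[0,16) x cols[0,8) = 16x8
Op 2 fold_down: fold axis h@8; visible region now rows[8,16) x cols[0,8) = 8x8
Op 3 cut(3, 0): punch at orig (11,0); cuts so far [(11, 0)]; region rows[8,16) x cols[0,8) = 8x8
Unfold 1 (reflect across h@8): 2 holes -> [(4, 0), (11, 0)]
Unfold 2 (reflect across v@8): 4 holes -> [(4, 0), (4, 15), (11, 0), (11, 15)]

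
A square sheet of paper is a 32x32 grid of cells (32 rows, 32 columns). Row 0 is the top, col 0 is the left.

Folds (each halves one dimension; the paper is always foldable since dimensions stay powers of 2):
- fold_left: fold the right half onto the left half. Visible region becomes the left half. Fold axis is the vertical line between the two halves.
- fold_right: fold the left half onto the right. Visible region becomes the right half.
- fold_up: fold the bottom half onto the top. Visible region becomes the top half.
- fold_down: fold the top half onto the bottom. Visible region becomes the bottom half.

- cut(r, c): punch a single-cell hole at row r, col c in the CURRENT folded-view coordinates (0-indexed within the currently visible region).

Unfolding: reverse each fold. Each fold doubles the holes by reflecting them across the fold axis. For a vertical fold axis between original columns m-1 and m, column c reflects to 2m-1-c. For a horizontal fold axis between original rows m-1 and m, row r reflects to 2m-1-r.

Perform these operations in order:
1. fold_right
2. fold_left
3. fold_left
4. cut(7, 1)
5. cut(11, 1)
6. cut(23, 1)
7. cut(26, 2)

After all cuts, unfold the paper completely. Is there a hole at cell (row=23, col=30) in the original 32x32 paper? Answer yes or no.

Answer: yes

Derivation:
Op 1 fold_right: fold axis v@16; visible region now rows[0,32) x cols[16,32) = 32x16
Op 2 fold_left: fold axis v@24; visible region now rows[0,32) x cols[16,24) = 32x8
Op 3 fold_left: fold axis v@20; visible region now rows[0,32) x cols[16,20) = 32x4
Op 4 cut(7, 1): punch at orig (7,17); cuts so far [(7, 17)]; region rows[0,32) x cols[16,20) = 32x4
Op 5 cut(11, 1): punch at orig (11,17); cuts so far [(7, 17), (11, 17)]; region rows[0,32) x cols[16,20) = 32x4
Op 6 cut(23, 1): punch at orig (23,17); cuts so far [(7, 17), (11, 17), (23, 17)]; region rows[0,32) x cols[16,20) = 32x4
Op 7 cut(26, 2): punch at orig (26,18); cuts so far [(7, 17), (11, 17), (23, 17), (26, 18)]; region rows[0,32) x cols[16,20) = 32x4
Unfold 1 (reflect across v@20): 8 holes -> [(7, 17), (7, 22), (11, 17), (11, 22), (23, 17), (23, 22), (26, 18), (26, 21)]
Unfold 2 (reflect across v@24): 16 holes -> [(7, 17), (7, 22), (7, 25), (7, 30), (11, 17), (11, 22), (11, 25), (11, 30), (23, 17), (23, 22), (23, 25), (23, 30), (26, 18), (26, 21), (26, 26), (26, 29)]
Unfold 3 (reflect across v@16): 32 holes -> [(7, 1), (7, 6), (7, 9), (7, 14), (7, 17), (7, 22), (7, 25), (7, 30), (11, 1), (11, 6), (11, 9), (11, 14), (11, 17), (11, 22), (11, 25), (11, 30), (23, 1), (23, 6), (23, 9), (23, 14), (23, 17), (23, 22), (23, 25), (23, 30), (26, 2), (26, 5), (26, 10), (26, 13), (26, 18), (26, 21), (26, 26), (26, 29)]
Holes: [(7, 1), (7, 6), (7, 9), (7, 14), (7, 17), (7, 22), (7, 25), (7, 30), (11, 1), (11, 6), (11, 9), (11, 14), (11, 17), (11, 22), (11, 25), (11, 30), (23, 1), (23, 6), (23, 9), (23, 14), (23, 17), (23, 22), (23, 25), (23, 30), (26, 2), (26, 5), (26, 10), (26, 13), (26, 18), (26, 21), (26, 26), (26, 29)]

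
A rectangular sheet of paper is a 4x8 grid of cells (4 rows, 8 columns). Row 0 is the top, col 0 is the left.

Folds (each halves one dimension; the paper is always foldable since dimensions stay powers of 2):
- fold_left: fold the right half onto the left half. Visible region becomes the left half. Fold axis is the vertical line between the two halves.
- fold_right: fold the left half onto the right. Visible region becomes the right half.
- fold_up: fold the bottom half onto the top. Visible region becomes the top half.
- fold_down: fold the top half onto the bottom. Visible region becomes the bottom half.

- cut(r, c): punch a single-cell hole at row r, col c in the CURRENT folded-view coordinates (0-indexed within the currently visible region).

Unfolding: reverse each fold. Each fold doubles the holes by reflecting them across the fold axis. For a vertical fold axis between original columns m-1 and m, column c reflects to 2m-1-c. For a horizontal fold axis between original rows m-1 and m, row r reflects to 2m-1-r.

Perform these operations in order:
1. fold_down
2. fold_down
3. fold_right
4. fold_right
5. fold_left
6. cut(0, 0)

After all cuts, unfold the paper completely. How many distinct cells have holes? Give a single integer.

Answer: 32

Derivation:
Op 1 fold_down: fold axis h@2; visible region now rows[2,4) x cols[0,8) = 2x8
Op 2 fold_down: fold axis h@3; visible region now rows[3,4) x cols[0,8) = 1x8
Op 3 fold_right: fold axis v@4; visible region now rows[3,4) x cols[4,8) = 1x4
Op 4 fold_right: fold axis v@6; visible region now rows[3,4) x cols[6,8) = 1x2
Op 5 fold_left: fold axis v@7; visible region now rows[3,4) x cols[6,7) = 1x1
Op 6 cut(0, 0): punch at orig (3,6); cuts so far [(3, 6)]; region rows[3,4) x cols[6,7) = 1x1
Unfold 1 (reflect across v@7): 2 holes -> [(3, 6), (3, 7)]
Unfold 2 (reflect across v@6): 4 holes -> [(3, 4), (3, 5), (3, 6), (3, 7)]
Unfold 3 (reflect across v@4): 8 holes -> [(3, 0), (3, 1), (3, 2), (3, 3), (3, 4), (3, 5), (3, 6), (3, 7)]
Unfold 4 (reflect across h@3): 16 holes -> [(2, 0), (2, 1), (2, 2), (2, 3), (2, 4), (2, 5), (2, 6), (2, 7), (3, 0), (3, 1), (3, 2), (3, 3), (3, 4), (3, 5), (3, 6), (3, 7)]
Unfold 5 (reflect across h@2): 32 holes -> [(0, 0), (0, 1), (0, 2), (0, 3), (0, 4), (0, 5), (0, 6), (0, 7), (1, 0), (1, 1), (1, 2), (1, 3), (1, 4), (1, 5), (1, 6), (1, 7), (2, 0), (2, 1), (2, 2), (2, 3), (2, 4), (2, 5), (2, 6), (2, 7), (3, 0), (3, 1), (3, 2), (3, 3), (3, 4), (3, 5), (3, 6), (3, 7)]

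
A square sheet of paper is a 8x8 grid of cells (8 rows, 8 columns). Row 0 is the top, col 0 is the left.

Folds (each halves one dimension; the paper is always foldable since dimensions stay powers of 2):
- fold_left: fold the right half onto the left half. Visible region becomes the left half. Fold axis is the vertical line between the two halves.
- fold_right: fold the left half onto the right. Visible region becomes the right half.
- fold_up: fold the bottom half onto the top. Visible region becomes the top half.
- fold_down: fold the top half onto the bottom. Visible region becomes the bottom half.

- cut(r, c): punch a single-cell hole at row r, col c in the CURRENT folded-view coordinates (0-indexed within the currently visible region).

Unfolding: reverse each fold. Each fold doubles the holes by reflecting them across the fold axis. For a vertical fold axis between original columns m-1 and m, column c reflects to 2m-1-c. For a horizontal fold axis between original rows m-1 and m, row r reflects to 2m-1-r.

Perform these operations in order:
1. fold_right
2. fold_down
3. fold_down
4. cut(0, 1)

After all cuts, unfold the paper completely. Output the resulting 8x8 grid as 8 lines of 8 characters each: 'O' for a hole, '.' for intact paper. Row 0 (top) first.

Op 1 fold_right: fold axis v@4; visible region now rows[0,8) x cols[4,8) = 8x4
Op 2 fold_down: fold axis h@4; visible region now rows[4,8) x cols[4,8) = 4x4
Op 3 fold_down: fold axis h@6; visible region now rows[6,8) x cols[4,8) = 2x4
Op 4 cut(0, 1): punch at orig (6,5); cuts so far [(6, 5)]; region rows[6,8) x cols[4,8) = 2x4
Unfold 1 (reflect across h@6): 2 holes -> [(5, 5), (6, 5)]
Unfold 2 (reflect across h@4): 4 holes -> [(1, 5), (2, 5), (5, 5), (6, 5)]
Unfold 3 (reflect across v@4): 8 holes -> [(1, 2), (1, 5), (2, 2), (2, 5), (5, 2), (5, 5), (6, 2), (6, 5)]

Answer: ........
..O..O..
..O..O..
........
........
..O..O..
..O..O..
........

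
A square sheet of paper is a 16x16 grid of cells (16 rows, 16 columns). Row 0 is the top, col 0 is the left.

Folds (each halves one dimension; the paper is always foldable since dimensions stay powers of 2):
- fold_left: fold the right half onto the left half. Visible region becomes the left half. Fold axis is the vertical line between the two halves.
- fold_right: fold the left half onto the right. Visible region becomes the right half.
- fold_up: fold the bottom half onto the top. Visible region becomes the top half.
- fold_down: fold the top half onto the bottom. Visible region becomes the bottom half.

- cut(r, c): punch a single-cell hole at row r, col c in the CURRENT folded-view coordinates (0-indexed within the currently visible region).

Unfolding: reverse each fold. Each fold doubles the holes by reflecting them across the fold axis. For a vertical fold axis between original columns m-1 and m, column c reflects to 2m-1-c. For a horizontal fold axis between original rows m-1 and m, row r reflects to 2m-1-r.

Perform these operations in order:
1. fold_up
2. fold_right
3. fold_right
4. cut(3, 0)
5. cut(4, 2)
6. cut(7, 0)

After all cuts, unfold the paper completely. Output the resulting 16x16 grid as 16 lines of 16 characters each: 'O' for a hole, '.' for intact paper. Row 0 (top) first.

Answer: ................
................
................
...OO......OO...
.O....O..O....O.
................
................
...OO......OO...
...OO......OO...
................
................
.O....O..O....O.
...OO......OO...
................
................
................

Derivation:
Op 1 fold_up: fold axis h@8; visible region now rows[0,8) x cols[0,16) = 8x16
Op 2 fold_right: fold axis v@8; visible region now rows[0,8) x cols[8,16) = 8x8
Op 3 fold_right: fold axis v@12; visible region now rows[0,8) x cols[12,16) = 8x4
Op 4 cut(3, 0): punch at orig (3,12); cuts so far [(3, 12)]; region rows[0,8) x cols[12,16) = 8x4
Op 5 cut(4, 2): punch at orig (4,14); cuts so far [(3, 12), (4, 14)]; region rows[0,8) x cols[12,16) = 8x4
Op 6 cut(7, 0): punch at orig (7,12); cuts so far [(3, 12), (4, 14), (7, 12)]; region rows[0,8) x cols[12,16) = 8x4
Unfold 1 (reflect across v@12): 6 holes -> [(3, 11), (3, 12), (4, 9), (4, 14), (7, 11), (7, 12)]
Unfold 2 (reflect across v@8): 12 holes -> [(3, 3), (3, 4), (3, 11), (3, 12), (4, 1), (4, 6), (4, 9), (4, 14), (7, 3), (7, 4), (7, 11), (7, 12)]
Unfold 3 (reflect across h@8): 24 holes -> [(3, 3), (3, 4), (3, 11), (3, 12), (4, 1), (4, 6), (4, 9), (4, 14), (7, 3), (7, 4), (7, 11), (7, 12), (8, 3), (8, 4), (8, 11), (8, 12), (11, 1), (11, 6), (11, 9), (11, 14), (12, 3), (12, 4), (12, 11), (12, 12)]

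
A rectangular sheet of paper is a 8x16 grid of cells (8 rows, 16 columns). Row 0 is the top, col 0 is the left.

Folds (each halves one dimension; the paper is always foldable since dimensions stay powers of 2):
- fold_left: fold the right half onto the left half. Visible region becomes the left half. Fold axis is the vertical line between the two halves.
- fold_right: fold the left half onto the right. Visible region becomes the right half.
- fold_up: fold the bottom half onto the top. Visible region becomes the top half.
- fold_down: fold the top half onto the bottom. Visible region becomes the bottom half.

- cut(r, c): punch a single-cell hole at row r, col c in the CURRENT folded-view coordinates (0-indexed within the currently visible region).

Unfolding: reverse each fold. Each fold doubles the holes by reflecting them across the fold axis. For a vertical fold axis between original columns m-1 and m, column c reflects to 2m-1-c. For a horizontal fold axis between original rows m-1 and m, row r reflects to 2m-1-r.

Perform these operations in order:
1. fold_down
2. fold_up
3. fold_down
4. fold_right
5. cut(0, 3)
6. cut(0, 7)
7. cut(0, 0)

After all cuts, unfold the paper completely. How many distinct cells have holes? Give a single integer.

Op 1 fold_down: fold axis h@4; visible region now rows[4,8) x cols[0,16) = 4x16
Op 2 fold_up: fold axis h@6; visible region now rows[4,6) x cols[0,16) = 2x16
Op 3 fold_down: fold axis h@5; visible region now rows[5,6) x cols[0,16) = 1x16
Op 4 fold_right: fold axis v@8; visible region now rows[5,6) x cols[8,16) = 1x8
Op 5 cut(0, 3): punch at orig (5,11); cuts so far [(5, 11)]; region rows[5,6) x cols[8,16) = 1x8
Op 6 cut(0, 7): punch at orig (5,15); cuts so far [(5, 11), (5, 15)]; region rows[5,6) x cols[8,16) = 1x8
Op 7 cut(0, 0): punch at orig (5,8); cuts so far [(5, 8), (5, 11), (5, 15)]; region rows[5,6) x cols[8,16) = 1x8
Unfold 1 (reflect across v@8): 6 holes -> [(5, 0), (5, 4), (5, 7), (5, 8), (5, 11), (5, 15)]
Unfold 2 (reflect across h@5): 12 holes -> [(4, 0), (4, 4), (4, 7), (4, 8), (4, 11), (4, 15), (5, 0), (5, 4), (5, 7), (5, 8), (5, 11), (5, 15)]
Unfold 3 (reflect across h@6): 24 holes -> [(4, 0), (4, 4), (4, 7), (4, 8), (4, 11), (4, 15), (5, 0), (5, 4), (5, 7), (5, 8), (5, 11), (5, 15), (6, 0), (6, 4), (6, 7), (6, 8), (6, 11), (6, 15), (7, 0), (7, 4), (7, 7), (7, 8), (7, 11), (7, 15)]
Unfold 4 (reflect across h@4): 48 holes -> [(0, 0), (0, 4), (0, 7), (0, 8), (0, 11), (0, 15), (1, 0), (1, 4), (1, 7), (1, 8), (1, 11), (1, 15), (2, 0), (2, 4), (2, 7), (2, 8), (2, 11), (2, 15), (3, 0), (3, 4), (3, 7), (3, 8), (3, 11), (3, 15), (4, 0), (4, 4), (4, 7), (4, 8), (4, 11), (4, 15), (5, 0), (5, 4), (5, 7), (5, 8), (5, 11), (5, 15), (6, 0), (6, 4), (6, 7), (6, 8), (6, 11), (6, 15), (7, 0), (7, 4), (7, 7), (7, 8), (7, 11), (7, 15)]

Answer: 48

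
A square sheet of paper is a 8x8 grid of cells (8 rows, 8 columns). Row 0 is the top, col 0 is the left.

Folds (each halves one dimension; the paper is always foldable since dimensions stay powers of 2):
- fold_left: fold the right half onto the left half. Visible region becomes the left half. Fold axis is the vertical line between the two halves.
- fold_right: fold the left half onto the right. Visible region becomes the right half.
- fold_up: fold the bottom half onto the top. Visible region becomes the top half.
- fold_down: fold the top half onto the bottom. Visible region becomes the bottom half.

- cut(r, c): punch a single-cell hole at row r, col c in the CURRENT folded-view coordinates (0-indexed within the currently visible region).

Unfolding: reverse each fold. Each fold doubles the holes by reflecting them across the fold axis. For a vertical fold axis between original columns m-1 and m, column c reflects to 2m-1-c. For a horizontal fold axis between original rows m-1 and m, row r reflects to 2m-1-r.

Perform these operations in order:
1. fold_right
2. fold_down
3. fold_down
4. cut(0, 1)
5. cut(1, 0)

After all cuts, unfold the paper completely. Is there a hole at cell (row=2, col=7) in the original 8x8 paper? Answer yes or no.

Op 1 fold_right: fold axis v@4; visible region now rows[0,8) x cols[4,8) = 8x4
Op 2 fold_down: fold axis h@4; visible region now rows[4,8) x cols[4,8) = 4x4
Op 3 fold_down: fold axis h@6; visible region now rows[6,8) x cols[4,8) = 2x4
Op 4 cut(0, 1): punch at orig (6,5); cuts so far [(6, 5)]; region rows[6,8) x cols[4,8) = 2x4
Op 5 cut(1, 0): punch at orig (7,4); cuts so far [(6, 5), (7, 4)]; region rows[6,8) x cols[4,8) = 2x4
Unfold 1 (reflect across h@6): 4 holes -> [(4, 4), (5, 5), (6, 5), (7, 4)]
Unfold 2 (reflect across h@4): 8 holes -> [(0, 4), (1, 5), (2, 5), (3, 4), (4, 4), (5, 5), (6, 5), (7, 4)]
Unfold 3 (reflect across v@4): 16 holes -> [(0, 3), (0, 4), (1, 2), (1, 5), (2, 2), (2, 5), (3, 3), (3, 4), (4, 3), (4, 4), (5, 2), (5, 5), (6, 2), (6, 5), (7, 3), (7, 4)]
Holes: [(0, 3), (0, 4), (1, 2), (1, 5), (2, 2), (2, 5), (3, 3), (3, 4), (4, 3), (4, 4), (5, 2), (5, 5), (6, 2), (6, 5), (7, 3), (7, 4)]

Answer: no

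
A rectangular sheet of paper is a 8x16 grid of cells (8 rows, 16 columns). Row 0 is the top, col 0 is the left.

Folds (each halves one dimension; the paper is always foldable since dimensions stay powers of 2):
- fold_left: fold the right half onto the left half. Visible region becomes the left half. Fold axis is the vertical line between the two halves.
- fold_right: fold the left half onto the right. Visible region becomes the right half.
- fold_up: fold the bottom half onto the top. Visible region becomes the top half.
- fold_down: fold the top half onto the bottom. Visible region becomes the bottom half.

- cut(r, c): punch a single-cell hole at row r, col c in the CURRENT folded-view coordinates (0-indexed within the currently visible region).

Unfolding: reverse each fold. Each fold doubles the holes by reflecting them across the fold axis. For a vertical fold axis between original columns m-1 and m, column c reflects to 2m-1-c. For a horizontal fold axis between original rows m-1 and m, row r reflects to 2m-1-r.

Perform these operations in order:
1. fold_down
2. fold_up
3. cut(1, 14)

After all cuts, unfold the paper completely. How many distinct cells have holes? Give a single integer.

Op 1 fold_down: fold axis h@4; visible region now rows[4,8) x cols[0,16) = 4x16
Op 2 fold_up: fold axis h@6; visible region now rows[4,6) x cols[0,16) = 2x16
Op 3 cut(1, 14): punch at orig (5,14); cuts so far [(5, 14)]; region rows[4,6) x cols[0,16) = 2x16
Unfold 1 (reflect across h@6): 2 holes -> [(5, 14), (6, 14)]
Unfold 2 (reflect across h@4): 4 holes -> [(1, 14), (2, 14), (5, 14), (6, 14)]

Answer: 4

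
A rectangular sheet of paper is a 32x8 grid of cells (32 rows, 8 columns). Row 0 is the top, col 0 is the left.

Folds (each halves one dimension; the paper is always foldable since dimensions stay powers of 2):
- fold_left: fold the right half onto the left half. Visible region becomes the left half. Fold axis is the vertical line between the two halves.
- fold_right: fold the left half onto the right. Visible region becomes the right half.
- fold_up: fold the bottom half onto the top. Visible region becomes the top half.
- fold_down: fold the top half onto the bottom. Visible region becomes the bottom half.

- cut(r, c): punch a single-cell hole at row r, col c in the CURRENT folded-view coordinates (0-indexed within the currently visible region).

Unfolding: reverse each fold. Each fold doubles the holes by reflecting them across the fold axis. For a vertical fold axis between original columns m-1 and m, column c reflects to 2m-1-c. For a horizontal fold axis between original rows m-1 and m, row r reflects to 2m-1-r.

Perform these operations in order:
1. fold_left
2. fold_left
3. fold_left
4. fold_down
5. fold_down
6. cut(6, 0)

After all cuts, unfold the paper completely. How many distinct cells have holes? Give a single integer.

Answer: 32

Derivation:
Op 1 fold_left: fold axis v@4; visible region now rows[0,32) x cols[0,4) = 32x4
Op 2 fold_left: fold axis v@2; visible region now rows[0,32) x cols[0,2) = 32x2
Op 3 fold_left: fold axis v@1; visible region now rows[0,32) x cols[0,1) = 32x1
Op 4 fold_down: fold axis h@16; visible region now rows[16,32) x cols[0,1) = 16x1
Op 5 fold_down: fold axis h@24; visible region now rows[24,32) x cols[0,1) = 8x1
Op 6 cut(6, 0): punch at orig (30,0); cuts so far [(30, 0)]; region rows[24,32) x cols[0,1) = 8x1
Unfold 1 (reflect across h@24): 2 holes -> [(17, 0), (30, 0)]
Unfold 2 (reflect across h@16): 4 holes -> [(1, 0), (14, 0), (17, 0), (30, 0)]
Unfold 3 (reflect across v@1): 8 holes -> [(1, 0), (1, 1), (14, 0), (14, 1), (17, 0), (17, 1), (30, 0), (30, 1)]
Unfold 4 (reflect across v@2): 16 holes -> [(1, 0), (1, 1), (1, 2), (1, 3), (14, 0), (14, 1), (14, 2), (14, 3), (17, 0), (17, 1), (17, 2), (17, 3), (30, 0), (30, 1), (30, 2), (30, 3)]
Unfold 5 (reflect across v@4): 32 holes -> [(1, 0), (1, 1), (1, 2), (1, 3), (1, 4), (1, 5), (1, 6), (1, 7), (14, 0), (14, 1), (14, 2), (14, 3), (14, 4), (14, 5), (14, 6), (14, 7), (17, 0), (17, 1), (17, 2), (17, 3), (17, 4), (17, 5), (17, 6), (17, 7), (30, 0), (30, 1), (30, 2), (30, 3), (30, 4), (30, 5), (30, 6), (30, 7)]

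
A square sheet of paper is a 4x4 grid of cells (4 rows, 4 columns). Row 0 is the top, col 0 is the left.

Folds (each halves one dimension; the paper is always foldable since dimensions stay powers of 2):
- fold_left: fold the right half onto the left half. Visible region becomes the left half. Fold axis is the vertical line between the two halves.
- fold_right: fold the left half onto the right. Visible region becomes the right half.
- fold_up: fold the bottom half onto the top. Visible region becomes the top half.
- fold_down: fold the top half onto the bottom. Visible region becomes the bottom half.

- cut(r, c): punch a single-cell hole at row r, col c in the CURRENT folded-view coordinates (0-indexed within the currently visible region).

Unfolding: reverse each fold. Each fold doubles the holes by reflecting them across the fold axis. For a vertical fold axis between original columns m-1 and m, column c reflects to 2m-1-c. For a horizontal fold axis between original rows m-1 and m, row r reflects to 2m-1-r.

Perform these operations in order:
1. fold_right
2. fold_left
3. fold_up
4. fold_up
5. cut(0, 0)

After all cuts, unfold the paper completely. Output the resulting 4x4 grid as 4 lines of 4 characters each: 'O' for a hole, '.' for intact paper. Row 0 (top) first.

Answer: OOOO
OOOO
OOOO
OOOO

Derivation:
Op 1 fold_right: fold axis v@2; visible region now rows[0,4) x cols[2,4) = 4x2
Op 2 fold_left: fold axis v@3; visible region now rows[0,4) x cols[2,3) = 4x1
Op 3 fold_up: fold axis h@2; visible region now rows[0,2) x cols[2,3) = 2x1
Op 4 fold_up: fold axis h@1; visible region now rows[0,1) x cols[2,3) = 1x1
Op 5 cut(0, 0): punch at orig (0,2); cuts so far [(0, 2)]; region rows[0,1) x cols[2,3) = 1x1
Unfold 1 (reflect across h@1): 2 holes -> [(0, 2), (1, 2)]
Unfold 2 (reflect across h@2): 4 holes -> [(0, 2), (1, 2), (2, 2), (3, 2)]
Unfold 3 (reflect across v@3): 8 holes -> [(0, 2), (0, 3), (1, 2), (1, 3), (2, 2), (2, 3), (3, 2), (3, 3)]
Unfold 4 (reflect across v@2): 16 holes -> [(0, 0), (0, 1), (0, 2), (0, 3), (1, 0), (1, 1), (1, 2), (1, 3), (2, 0), (2, 1), (2, 2), (2, 3), (3, 0), (3, 1), (3, 2), (3, 3)]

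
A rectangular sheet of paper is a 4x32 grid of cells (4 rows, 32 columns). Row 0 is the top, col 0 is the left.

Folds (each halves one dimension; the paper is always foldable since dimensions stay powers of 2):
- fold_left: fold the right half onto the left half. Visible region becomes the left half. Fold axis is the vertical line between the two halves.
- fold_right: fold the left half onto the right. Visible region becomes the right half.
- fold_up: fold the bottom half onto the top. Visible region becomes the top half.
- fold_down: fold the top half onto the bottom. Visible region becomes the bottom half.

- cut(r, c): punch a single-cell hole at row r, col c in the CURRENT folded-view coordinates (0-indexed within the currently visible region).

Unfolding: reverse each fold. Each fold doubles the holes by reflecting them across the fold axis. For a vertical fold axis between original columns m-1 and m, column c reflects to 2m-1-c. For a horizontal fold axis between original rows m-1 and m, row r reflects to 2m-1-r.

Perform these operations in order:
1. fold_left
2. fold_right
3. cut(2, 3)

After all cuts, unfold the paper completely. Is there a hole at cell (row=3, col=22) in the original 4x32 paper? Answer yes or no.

Answer: no

Derivation:
Op 1 fold_left: fold axis v@16; visible region now rows[0,4) x cols[0,16) = 4x16
Op 2 fold_right: fold axis v@8; visible region now rows[0,4) x cols[8,16) = 4x8
Op 3 cut(2, 3): punch at orig (2,11); cuts so far [(2, 11)]; region rows[0,4) x cols[8,16) = 4x8
Unfold 1 (reflect across v@8): 2 holes -> [(2, 4), (2, 11)]
Unfold 2 (reflect across v@16): 4 holes -> [(2, 4), (2, 11), (2, 20), (2, 27)]
Holes: [(2, 4), (2, 11), (2, 20), (2, 27)]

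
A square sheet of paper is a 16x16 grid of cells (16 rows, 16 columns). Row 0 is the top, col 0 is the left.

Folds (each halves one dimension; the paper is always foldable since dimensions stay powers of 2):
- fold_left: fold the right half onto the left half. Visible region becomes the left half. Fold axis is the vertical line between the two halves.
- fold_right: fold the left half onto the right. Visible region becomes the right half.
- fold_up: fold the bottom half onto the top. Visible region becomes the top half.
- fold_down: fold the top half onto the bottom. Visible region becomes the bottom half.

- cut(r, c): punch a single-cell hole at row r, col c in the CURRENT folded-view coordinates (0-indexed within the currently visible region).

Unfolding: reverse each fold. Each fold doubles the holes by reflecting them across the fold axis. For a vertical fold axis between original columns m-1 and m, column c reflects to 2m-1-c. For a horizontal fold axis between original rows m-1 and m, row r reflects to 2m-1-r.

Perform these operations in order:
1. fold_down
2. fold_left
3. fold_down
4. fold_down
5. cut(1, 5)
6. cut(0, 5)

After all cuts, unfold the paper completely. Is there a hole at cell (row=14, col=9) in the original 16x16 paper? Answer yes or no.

Answer: no

Derivation:
Op 1 fold_down: fold axis h@8; visible region now rows[8,16) x cols[0,16) = 8x16
Op 2 fold_left: fold axis v@8; visible region now rows[8,16) x cols[0,8) = 8x8
Op 3 fold_down: fold axis h@12; visible region now rows[12,16) x cols[0,8) = 4x8
Op 4 fold_down: fold axis h@14; visible region now rows[14,16) x cols[0,8) = 2x8
Op 5 cut(1, 5): punch at orig (15,5); cuts so far [(15, 5)]; region rows[14,16) x cols[0,8) = 2x8
Op 6 cut(0, 5): punch at orig (14,5); cuts so far [(14, 5), (15, 5)]; region rows[14,16) x cols[0,8) = 2x8
Unfold 1 (reflect across h@14): 4 holes -> [(12, 5), (13, 5), (14, 5), (15, 5)]
Unfold 2 (reflect across h@12): 8 holes -> [(8, 5), (9, 5), (10, 5), (11, 5), (12, 5), (13, 5), (14, 5), (15, 5)]
Unfold 3 (reflect across v@8): 16 holes -> [(8, 5), (8, 10), (9, 5), (9, 10), (10, 5), (10, 10), (11, 5), (11, 10), (12, 5), (12, 10), (13, 5), (13, 10), (14, 5), (14, 10), (15, 5), (15, 10)]
Unfold 4 (reflect across h@8): 32 holes -> [(0, 5), (0, 10), (1, 5), (1, 10), (2, 5), (2, 10), (3, 5), (3, 10), (4, 5), (4, 10), (5, 5), (5, 10), (6, 5), (6, 10), (7, 5), (7, 10), (8, 5), (8, 10), (9, 5), (9, 10), (10, 5), (10, 10), (11, 5), (11, 10), (12, 5), (12, 10), (13, 5), (13, 10), (14, 5), (14, 10), (15, 5), (15, 10)]
Holes: [(0, 5), (0, 10), (1, 5), (1, 10), (2, 5), (2, 10), (3, 5), (3, 10), (4, 5), (4, 10), (5, 5), (5, 10), (6, 5), (6, 10), (7, 5), (7, 10), (8, 5), (8, 10), (9, 5), (9, 10), (10, 5), (10, 10), (11, 5), (11, 10), (12, 5), (12, 10), (13, 5), (13, 10), (14, 5), (14, 10), (15, 5), (15, 10)]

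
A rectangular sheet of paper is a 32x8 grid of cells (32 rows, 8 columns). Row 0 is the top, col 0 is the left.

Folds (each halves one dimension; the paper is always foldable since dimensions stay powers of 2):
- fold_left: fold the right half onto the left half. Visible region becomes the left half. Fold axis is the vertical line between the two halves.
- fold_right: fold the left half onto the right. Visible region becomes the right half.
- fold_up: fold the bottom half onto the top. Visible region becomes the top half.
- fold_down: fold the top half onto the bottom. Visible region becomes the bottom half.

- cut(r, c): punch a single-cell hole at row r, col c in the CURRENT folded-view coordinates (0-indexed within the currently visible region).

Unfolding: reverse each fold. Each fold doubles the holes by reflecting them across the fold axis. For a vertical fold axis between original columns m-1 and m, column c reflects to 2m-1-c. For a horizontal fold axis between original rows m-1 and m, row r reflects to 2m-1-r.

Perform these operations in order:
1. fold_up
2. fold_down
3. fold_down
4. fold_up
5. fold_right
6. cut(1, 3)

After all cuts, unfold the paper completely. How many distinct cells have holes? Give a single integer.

Op 1 fold_up: fold axis h@16; visible region now rows[0,16) x cols[0,8) = 16x8
Op 2 fold_down: fold axis h@8; visible region now rows[8,16) x cols[0,8) = 8x8
Op 3 fold_down: fold axis h@12; visible region now rows[12,16) x cols[0,8) = 4x8
Op 4 fold_up: fold axis h@14; visible region now rows[12,14) x cols[0,8) = 2x8
Op 5 fold_right: fold axis v@4; visible region now rows[12,14) x cols[4,8) = 2x4
Op 6 cut(1, 3): punch at orig (13,7); cuts so far [(13, 7)]; region rows[12,14) x cols[4,8) = 2x4
Unfold 1 (reflect across v@4): 2 holes -> [(13, 0), (13, 7)]
Unfold 2 (reflect across h@14): 4 holes -> [(13, 0), (13, 7), (14, 0), (14, 7)]
Unfold 3 (reflect across h@12): 8 holes -> [(9, 0), (9, 7), (10, 0), (10, 7), (13, 0), (13, 7), (14, 0), (14, 7)]
Unfold 4 (reflect across h@8): 16 holes -> [(1, 0), (1, 7), (2, 0), (2, 7), (5, 0), (5, 7), (6, 0), (6, 7), (9, 0), (9, 7), (10, 0), (10, 7), (13, 0), (13, 7), (14, 0), (14, 7)]
Unfold 5 (reflect across h@16): 32 holes -> [(1, 0), (1, 7), (2, 0), (2, 7), (5, 0), (5, 7), (6, 0), (6, 7), (9, 0), (9, 7), (10, 0), (10, 7), (13, 0), (13, 7), (14, 0), (14, 7), (17, 0), (17, 7), (18, 0), (18, 7), (21, 0), (21, 7), (22, 0), (22, 7), (25, 0), (25, 7), (26, 0), (26, 7), (29, 0), (29, 7), (30, 0), (30, 7)]

Answer: 32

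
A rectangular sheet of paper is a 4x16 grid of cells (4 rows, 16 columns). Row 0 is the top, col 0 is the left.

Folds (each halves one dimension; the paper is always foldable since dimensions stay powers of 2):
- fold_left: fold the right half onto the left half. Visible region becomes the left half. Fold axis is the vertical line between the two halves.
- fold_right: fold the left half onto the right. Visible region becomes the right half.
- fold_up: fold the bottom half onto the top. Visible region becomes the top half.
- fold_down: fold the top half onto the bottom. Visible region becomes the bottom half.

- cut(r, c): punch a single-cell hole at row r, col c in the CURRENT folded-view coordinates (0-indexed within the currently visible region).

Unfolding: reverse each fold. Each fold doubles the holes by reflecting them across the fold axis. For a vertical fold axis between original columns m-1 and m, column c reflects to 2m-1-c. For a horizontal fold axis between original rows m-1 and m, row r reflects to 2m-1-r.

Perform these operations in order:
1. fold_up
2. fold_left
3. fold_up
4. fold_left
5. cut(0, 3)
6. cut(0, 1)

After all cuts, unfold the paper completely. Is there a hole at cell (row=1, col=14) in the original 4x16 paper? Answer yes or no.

Op 1 fold_up: fold axis h@2; visible region now rows[0,2) x cols[0,16) = 2x16
Op 2 fold_left: fold axis v@8; visible region now rows[0,2) x cols[0,8) = 2x8
Op 3 fold_up: fold axis h@1; visible region now rows[0,1) x cols[0,8) = 1x8
Op 4 fold_left: fold axis v@4; visible region now rows[0,1) x cols[0,4) = 1x4
Op 5 cut(0, 3): punch at orig (0,3); cuts so far [(0, 3)]; region rows[0,1) x cols[0,4) = 1x4
Op 6 cut(0, 1): punch at orig (0,1); cuts so far [(0, 1), (0, 3)]; region rows[0,1) x cols[0,4) = 1x4
Unfold 1 (reflect across v@4): 4 holes -> [(0, 1), (0, 3), (0, 4), (0, 6)]
Unfold 2 (reflect across h@1): 8 holes -> [(0, 1), (0, 3), (0, 4), (0, 6), (1, 1), (1, 3), (1, 4), (1, 6)]
Unfold 3 (reflect across v@8): 16 holes -> [(0, 1), (0, 3), (0, 4), (0, 6), (0, 9), (0, 11), (0, 12), (0, 14), (1, 1), (1, 3), (1, 4), (1, 6), (1, 9), (1, 11), (1, 12), (1, 14)]
Unfold 4 (reflect across h@2): 32 holes -> [(0, 1), (0, 3), (0, 4), (0, 6), (0, 9), (0, 11), (0, 12), (0, 14), (1, 1), (1, 3), (1, 4), (1, 6), (1, 9), (1, 11), (1, 12), (1, 14), (2, 1), (2, 3), (2, 4), (2, 6), (2, 9), (2, 11), (2, 12), (2, 14), (3, 1), (3, 3), (3, 4), (3, 6), (3, 9), (3, 11), (3, 12), (3, 14)]
Holes: [(0, 1), (0, 3), (0, 4), (0, 6), (0, 9), (0, 11), (0, 12), (0, 14), (1, 1), (1, 3), (1, 4), (1, 6), (1, 9), (1, 11), (1, 12), (1, 14), (2, 1), (2, 3), (2, 4), (2, 6), (2, 9), (2, 11), (2, 12), (2, 14), (3, 1), (3, 3), (3, 4), (3, 6), (3, 9), (3, 11), (3, 12), (3, 14)]

Answer: yes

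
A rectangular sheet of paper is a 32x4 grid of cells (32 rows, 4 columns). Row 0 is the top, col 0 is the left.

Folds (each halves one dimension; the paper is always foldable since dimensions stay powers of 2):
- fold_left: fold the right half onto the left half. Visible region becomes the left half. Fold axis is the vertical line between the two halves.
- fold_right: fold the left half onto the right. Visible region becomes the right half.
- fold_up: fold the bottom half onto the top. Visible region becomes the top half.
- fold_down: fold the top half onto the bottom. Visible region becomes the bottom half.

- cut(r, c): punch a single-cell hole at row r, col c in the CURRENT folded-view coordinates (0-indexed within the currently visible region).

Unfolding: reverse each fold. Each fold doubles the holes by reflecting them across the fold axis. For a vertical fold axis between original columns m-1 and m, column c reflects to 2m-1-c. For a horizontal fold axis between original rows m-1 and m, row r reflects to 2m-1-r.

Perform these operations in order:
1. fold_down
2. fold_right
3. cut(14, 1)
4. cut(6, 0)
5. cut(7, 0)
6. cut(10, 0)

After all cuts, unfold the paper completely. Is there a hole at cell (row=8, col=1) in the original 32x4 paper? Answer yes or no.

Answer: yes

Derivation:
Op 1 fold_down: fold axis h@16; visible region now rows[16,32) x cols[0,4) = 16x4
Op 2 fold_right: fold axis v@2; visible region now rows[16,32) x cols[2,4) = 16x2
Op 3 cut(14, 1): punch at orig (30,3); cuts so far [(30, 3)]; region rows[16,32) x cols[2,4) = 16x2
Op 4 cut(6, 0): punch at orig (22,2); cuts so far [(22, 2), (30, 3)]; region rows[16,32) x cols[2,4) = 16x2
Op 5 cut(7, 0): punch at orig (23,2); cuts so far [(22, 2), (23, 2), (30, 3)]; region rows[16,32) x cols[2,4) = 16x2
Op 6 cut(10, 0): punch at orig (26,2); cuts so far [(22, 2), (23, 2), (26, 2), (30, 3)]; region rows[16,32) x cols[2,4) = 16x2
Unfold 1 (reflect across v@2): 8 holes -> [(22, 1), (22, 2), (23, 1), (23, 2), (26, 1), (26, 2), (30, 0), (30, 3)]
Unfold 2 (reflect across h@16): 16 holes -> [(1, 0), (1, 3), (5, 1), (5, 2), (8, 1), (8, 2), (9, 1), (9, 2), (22, 1), (22, 2), (23, 1), (23, 2), (26, 1), (26, 2), (30, 0), (30, 3)]
Holes: [(1, 0), (1, 3), (5, 1), (5, 2), (8, 1), (8, 2), (9, 1), (9, 2), (22, 1), (22, 2), (23, 1), (23, 2), (26, 1), (26, 2), (30, 0), (30, 3)]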